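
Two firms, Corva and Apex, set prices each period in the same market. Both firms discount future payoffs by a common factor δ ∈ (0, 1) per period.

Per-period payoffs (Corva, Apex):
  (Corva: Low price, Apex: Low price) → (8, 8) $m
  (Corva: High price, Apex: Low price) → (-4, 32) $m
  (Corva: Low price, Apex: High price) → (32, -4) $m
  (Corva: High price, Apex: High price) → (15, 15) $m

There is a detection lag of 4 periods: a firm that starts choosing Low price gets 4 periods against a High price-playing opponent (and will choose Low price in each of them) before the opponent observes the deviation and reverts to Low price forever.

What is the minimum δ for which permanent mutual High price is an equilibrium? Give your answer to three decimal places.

A deviator earns 32 for 4 periods, then 8 forever; cooperating earns 15 forever. Multiplying the IC by (1−δ):
15 ≥ 32(1−δ^4) + 8δ^4, so 24·δ^4 ≥ 17 and δ^4 ≥ 17/24.
δ ≥ (17/24)^(1/4) ≈ 0.917.

0.917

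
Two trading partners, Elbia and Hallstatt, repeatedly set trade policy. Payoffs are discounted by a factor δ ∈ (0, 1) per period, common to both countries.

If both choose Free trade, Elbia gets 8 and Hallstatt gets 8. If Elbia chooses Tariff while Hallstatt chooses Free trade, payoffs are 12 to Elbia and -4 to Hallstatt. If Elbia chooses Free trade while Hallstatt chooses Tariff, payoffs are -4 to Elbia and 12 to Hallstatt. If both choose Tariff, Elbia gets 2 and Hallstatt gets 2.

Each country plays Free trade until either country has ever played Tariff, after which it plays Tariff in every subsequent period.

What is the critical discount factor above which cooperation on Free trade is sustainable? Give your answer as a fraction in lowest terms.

8/(1−δ) ≥ 12 + 2δ/(1−δ)
8 ≥ 12 − 10δ
δ ≥ 4/10 = 2/5.

2/5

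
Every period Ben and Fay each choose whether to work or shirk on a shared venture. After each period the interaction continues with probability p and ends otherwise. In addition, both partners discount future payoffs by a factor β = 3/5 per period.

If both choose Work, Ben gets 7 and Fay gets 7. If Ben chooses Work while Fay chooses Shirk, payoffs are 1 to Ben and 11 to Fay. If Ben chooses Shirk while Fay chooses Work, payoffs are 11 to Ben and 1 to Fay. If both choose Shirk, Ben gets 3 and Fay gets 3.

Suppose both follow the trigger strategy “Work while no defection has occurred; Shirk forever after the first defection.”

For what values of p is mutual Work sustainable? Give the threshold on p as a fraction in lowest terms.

5/6

Expected continuation weight on next period's payoff is β·p = 3/5·p, which plays the role of the discount factor.
Cooperation requires 3/5·p ≥ (11−7)/(11−3) = 1/2, hence p ≥ 5/6.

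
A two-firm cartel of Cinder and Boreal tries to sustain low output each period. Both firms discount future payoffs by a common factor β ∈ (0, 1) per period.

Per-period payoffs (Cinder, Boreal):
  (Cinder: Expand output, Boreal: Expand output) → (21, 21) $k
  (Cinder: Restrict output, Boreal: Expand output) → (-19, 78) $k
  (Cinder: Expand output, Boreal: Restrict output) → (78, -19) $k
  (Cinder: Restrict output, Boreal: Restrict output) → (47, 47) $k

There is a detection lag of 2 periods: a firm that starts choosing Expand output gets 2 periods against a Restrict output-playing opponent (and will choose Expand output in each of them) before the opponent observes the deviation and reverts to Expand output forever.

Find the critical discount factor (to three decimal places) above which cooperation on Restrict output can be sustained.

0.737

The best deviation is to choose Expand output for all 2 undetected periods, earning 78 each, then 21 forever once detected.
Deviation value: 78(1−β^2)/(1−β) + 21β^2/(1−β); cooperation value: 47/(1−β).
IC: 47 ≥ 78(1−β^2) + 21β^2 = 78 − 57β^2.
So β^2 ≥ 31/57, giving β ≥ (31/57)^(1/2) ≈ 0.737.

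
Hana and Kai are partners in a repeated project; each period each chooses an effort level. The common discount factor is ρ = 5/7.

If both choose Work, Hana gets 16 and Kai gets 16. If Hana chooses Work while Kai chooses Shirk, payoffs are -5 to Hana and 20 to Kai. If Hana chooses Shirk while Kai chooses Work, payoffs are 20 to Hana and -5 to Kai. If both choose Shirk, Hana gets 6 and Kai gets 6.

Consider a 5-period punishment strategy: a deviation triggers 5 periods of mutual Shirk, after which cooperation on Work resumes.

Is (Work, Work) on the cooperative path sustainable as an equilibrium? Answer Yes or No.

Yes

Comparing payoff streams over the 6 periods until play realigns: cooperate → 16(1+ρ+…+ρ^5); deviate → 20 + 6(ρ+…+ρ^5).
Cooperation is sustained iff (16−6)(ρ+…+ρ^5) ≥ 20−16.
ρ+…+ρ^5 = 5/7·(1−(5/7)^5)/(1−5/7) = 2.0352, and (20−16)/(16−6) = 0.4000.
2.0352 ≥ 0.4000, so cooperation is sustainable.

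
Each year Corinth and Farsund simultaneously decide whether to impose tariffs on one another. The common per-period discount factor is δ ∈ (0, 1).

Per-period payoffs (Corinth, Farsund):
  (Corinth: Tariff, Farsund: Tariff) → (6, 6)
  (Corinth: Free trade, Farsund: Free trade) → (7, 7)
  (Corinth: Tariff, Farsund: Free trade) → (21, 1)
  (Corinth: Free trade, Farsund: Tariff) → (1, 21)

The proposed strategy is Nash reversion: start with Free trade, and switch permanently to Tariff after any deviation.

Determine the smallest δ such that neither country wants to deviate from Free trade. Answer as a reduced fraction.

One-period gain from deviating is 21 − 7 = 14. The loss is 7 − 6 = 1 in every subsequent period, with present value 1·δ/(1−δ).
Deviation is unprofitable when 1·δ/(1−δ) ≥ 14, i.e. δ/(1−δ) ≥ 14.
Equivalently δ ≥ 14/(14+1) = 14/15.

14/15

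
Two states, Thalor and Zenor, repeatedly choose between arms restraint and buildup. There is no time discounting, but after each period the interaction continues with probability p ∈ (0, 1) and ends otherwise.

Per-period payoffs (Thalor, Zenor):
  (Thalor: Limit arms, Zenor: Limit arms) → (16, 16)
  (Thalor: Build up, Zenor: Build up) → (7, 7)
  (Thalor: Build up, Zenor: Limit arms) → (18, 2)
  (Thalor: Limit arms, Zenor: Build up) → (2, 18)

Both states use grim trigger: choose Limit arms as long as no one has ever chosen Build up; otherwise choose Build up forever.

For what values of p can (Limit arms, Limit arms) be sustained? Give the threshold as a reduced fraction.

With no time discounting, the continuation probability p plays the role of the discount factor.
Grim-trigger IC: 16/(1−p) ≥ 18 + 7p/(1−p) ⇒ p ≥ (18−16)/(18−7) = 2/11.

2/11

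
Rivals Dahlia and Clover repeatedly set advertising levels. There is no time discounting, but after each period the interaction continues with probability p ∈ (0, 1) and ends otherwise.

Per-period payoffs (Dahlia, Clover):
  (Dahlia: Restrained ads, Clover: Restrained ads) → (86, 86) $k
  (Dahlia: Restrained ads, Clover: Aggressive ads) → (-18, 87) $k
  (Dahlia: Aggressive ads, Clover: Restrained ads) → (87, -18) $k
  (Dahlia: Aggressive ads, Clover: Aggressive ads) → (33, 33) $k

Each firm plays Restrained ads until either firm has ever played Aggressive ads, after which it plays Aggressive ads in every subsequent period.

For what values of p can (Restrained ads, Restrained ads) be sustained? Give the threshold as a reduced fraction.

1/54

With no time discounting, the continuation probability p plays the role of the discount factor.
Grim-trigger IC: 86/(1−p) ≥ 87 + 33p/(1−p) ⇒ p ≥ (87−86)/(87−33) = 1/54.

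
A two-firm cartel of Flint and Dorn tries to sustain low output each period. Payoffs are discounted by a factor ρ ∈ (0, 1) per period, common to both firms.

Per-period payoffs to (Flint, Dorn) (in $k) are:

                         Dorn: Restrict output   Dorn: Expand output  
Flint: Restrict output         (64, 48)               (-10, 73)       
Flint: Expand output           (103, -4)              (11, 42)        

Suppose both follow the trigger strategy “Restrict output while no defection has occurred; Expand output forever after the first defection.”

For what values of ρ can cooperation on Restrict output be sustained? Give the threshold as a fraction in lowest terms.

25/31

Flint's threshold: (103−64)/(103−11) = 39/92.
Dorn's threshold: (73−48)/(73−42) = 25/31.
39/92 < 25/31, so Dorn binds and ρ* = 25/31.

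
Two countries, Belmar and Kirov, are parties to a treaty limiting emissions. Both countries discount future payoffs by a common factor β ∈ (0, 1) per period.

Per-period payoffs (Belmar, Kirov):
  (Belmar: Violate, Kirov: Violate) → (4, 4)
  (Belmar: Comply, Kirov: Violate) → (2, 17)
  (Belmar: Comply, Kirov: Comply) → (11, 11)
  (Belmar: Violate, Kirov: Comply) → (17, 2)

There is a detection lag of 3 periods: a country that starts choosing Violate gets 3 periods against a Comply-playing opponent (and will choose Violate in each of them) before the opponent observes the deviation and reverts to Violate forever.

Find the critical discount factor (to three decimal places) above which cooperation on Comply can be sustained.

0.773

A deviator earns 17 for 3 periods, then 4 forever; cooperating earns 11 forever. Multiplying the IC by (1−β):
11 ≥ 17(1−β^3) + 4β^3, so 13·β^3 ≥ 6 and β^3 ≥ 6/13.
β ≥ (6/13)^(1/3) ≈ 0.773.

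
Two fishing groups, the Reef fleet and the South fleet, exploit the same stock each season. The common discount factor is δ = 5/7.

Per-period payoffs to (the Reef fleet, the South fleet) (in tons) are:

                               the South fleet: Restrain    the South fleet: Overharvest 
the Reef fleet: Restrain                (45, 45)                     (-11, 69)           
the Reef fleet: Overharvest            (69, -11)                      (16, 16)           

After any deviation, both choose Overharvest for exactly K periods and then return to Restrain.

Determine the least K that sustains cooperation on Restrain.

2

Need Σ_{k=1}^{K} δ^k ≥ (69−45)/(45−16) = 0.8276 at δ = 5/7.
At K = 1 the sum is 0.7143 < 0.8276; at K = 2 it is 1.2245 ≥ 0.8276.
So the minimum punishment length is K = 2.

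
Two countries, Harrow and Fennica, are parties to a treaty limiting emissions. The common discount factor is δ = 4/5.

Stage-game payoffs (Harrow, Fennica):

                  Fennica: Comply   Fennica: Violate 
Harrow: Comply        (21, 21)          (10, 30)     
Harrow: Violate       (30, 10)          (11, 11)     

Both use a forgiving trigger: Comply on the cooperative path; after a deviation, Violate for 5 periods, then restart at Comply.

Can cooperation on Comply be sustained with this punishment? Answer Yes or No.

IC: δ+…+δ^5 ≥ (30−21)/(21−11) = 9/10.
At δ = 4/5: partial sum = 2.6893 ≥ 0.9000. Cooperation sustainable.

Yes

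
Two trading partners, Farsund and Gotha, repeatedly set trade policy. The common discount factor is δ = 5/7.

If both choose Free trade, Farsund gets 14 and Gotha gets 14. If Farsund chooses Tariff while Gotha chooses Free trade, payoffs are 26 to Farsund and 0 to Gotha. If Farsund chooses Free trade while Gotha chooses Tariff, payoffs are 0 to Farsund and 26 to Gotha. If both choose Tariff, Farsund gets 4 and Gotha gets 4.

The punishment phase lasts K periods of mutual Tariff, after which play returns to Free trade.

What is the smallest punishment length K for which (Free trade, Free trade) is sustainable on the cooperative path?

2

Need Σ_{k=1}^{K} δ^k ≥ (26−14)/(14−4) = 1.2000 at δ = 5/7.
At K = 1 the sum is 0.7143 < 1.2000; at K = 2 it is 1.2245 ≥ 1.2000.
So the minimum punishment length is K = 2.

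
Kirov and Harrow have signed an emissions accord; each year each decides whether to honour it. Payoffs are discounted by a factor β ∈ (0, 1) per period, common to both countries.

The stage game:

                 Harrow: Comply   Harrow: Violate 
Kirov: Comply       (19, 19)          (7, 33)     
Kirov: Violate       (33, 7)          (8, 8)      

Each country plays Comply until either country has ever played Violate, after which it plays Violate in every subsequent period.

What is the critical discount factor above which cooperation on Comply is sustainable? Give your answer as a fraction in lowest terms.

One-period gain from deviating is 33 − 19 = 14. The loss is 19 − 8 = 11 in every subsequent period, with present value 11·β/(1−β).
Deviation is unprofitable when 11·β/(1−β) ≥ 14, i.e. β/(1−β) ≥ 14/11.
Equivalently β ≥ 14/(14+11) = 14/25.

14/25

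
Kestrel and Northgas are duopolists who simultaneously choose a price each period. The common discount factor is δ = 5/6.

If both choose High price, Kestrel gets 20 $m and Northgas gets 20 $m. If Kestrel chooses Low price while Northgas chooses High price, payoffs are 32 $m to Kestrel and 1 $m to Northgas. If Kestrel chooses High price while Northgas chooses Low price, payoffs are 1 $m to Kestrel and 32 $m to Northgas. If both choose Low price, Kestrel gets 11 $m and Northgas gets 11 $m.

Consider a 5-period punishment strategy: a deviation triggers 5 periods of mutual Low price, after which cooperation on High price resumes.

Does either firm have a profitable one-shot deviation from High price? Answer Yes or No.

No

Comparing payoff streams over the 6 periods until play realigns: cooperate → 20(1+δ+…+δ^5); deviate → 32 + 11(δ+…+δ^5).
Cooperation is sustained iff (20−11)(δ+…+δ^5) ≥ 32−20.
δ+…+δ^5 = 5/6·(1−(5/6)^5)/(1−5/6) = 2.9906, and (32−20)/(20−11) = 1.3333.
2.9906 ≥ 1.3333, so cooperation is sustainable.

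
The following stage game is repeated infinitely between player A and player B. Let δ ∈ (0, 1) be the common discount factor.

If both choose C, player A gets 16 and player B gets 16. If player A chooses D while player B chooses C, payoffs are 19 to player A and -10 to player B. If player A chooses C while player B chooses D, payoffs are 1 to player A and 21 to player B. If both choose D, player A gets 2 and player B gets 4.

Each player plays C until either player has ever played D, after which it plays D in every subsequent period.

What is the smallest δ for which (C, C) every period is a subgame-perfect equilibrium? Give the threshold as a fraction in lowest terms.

5/17

For player A: deviation gain 19−16 = 3, per-period punishment loss 16−2 = 14. IC gives δ ≥ 3/17.
For player B: gain 5, loss 12 per period, so δ ≥ 5/17.
The tighter constraint is player B's, so cooperation needs δ ≥ 5/17.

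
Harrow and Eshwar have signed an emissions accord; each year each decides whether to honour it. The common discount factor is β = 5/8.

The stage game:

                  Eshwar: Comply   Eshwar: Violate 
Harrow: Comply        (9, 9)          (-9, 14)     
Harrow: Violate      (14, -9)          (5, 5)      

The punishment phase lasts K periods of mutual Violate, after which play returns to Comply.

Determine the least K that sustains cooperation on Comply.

IC: β(1−β^K)/(1−β) ≥ (14−9)/(9−5) = 5/4.
With β = 5/8: need 1 − β^K ≥ 5/4·(1−5/8)/(5/8), i.e. β^K ≤ 0.2500.
Since (5/8)^2 = 0.3906 and (5/8)^3 = 0.2441, the smallest such K is 3.

3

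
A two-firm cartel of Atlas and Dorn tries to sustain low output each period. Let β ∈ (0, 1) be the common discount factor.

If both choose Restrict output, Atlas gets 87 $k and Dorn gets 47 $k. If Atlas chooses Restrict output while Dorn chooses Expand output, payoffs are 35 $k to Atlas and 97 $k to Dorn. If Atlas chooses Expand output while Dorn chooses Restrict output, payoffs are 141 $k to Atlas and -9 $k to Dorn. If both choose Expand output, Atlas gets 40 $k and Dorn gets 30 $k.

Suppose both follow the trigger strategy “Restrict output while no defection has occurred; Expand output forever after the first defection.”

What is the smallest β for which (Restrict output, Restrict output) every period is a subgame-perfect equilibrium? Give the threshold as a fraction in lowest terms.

Atlas: cooperation gives 87 each period; deviation gives 141 once then 40 forever.
  87/(1−β) ≥ 141 + 40β/(1−β) ⇒ β ≥ 54/101.
Dorn: cooperation gives 47 each period; deviation gives 97 once then 30 forever.
  β ≥ 50/67.
Both must hold, so the binding constraint is Dorn's: β ≥ 50/67.

50/67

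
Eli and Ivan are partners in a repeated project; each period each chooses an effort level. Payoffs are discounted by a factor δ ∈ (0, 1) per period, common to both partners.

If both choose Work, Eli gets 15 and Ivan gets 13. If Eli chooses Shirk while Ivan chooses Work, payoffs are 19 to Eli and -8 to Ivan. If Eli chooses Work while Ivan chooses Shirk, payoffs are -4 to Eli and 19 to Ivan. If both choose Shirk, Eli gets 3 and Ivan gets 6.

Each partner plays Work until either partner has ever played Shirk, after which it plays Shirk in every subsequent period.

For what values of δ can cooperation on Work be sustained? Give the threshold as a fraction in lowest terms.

6/13

For Eli: deviation gain 19−15 = 4, per-period punishment loss 15−3 = 12. IC gives δ ≥ 4/16 = 1/4.
For Ivan: gain 6, loss 7 per period, so δ ≥ 6/13.
The tighter constraint is Ivan's, so cooperation needs δ ≥ 6/13.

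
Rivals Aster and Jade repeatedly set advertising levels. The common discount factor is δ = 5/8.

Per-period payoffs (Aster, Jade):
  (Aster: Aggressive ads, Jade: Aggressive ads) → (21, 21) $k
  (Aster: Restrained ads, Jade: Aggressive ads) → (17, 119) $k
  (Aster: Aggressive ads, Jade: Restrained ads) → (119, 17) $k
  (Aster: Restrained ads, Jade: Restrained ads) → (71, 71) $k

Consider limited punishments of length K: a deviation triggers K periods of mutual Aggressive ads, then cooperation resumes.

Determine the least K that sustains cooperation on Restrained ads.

2

Need Σ_{k=1}^{K} δ^k ≥ (119−71)/(71−21) = 0.9600 at δ = 5/8.
At K = 1 the sum is 0.6250 < 0.9600; at K = 2 it is 1.0156 ≥ 0.9600.
So the minimum punishment length is K = 2.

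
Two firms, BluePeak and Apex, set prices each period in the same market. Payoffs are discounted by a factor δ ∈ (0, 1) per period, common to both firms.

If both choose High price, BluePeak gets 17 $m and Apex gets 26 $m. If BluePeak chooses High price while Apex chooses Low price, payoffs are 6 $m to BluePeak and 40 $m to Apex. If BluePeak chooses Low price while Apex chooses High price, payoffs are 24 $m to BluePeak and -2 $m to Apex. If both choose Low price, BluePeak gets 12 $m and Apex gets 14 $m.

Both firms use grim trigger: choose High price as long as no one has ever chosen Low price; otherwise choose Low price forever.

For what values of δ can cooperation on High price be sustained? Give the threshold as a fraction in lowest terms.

7/12

For BluePeak: deviation gain 24−17 = 7, per-period punishment loss 17−12 = 5. IC gives δ ≥ 7/12.
For Apex: gain 14, loss 12 per period, so δ ≥ 14/26 = 7/13.
The tighter constraint is BluePeak's, so cooperation needs δ ≥ 7/12.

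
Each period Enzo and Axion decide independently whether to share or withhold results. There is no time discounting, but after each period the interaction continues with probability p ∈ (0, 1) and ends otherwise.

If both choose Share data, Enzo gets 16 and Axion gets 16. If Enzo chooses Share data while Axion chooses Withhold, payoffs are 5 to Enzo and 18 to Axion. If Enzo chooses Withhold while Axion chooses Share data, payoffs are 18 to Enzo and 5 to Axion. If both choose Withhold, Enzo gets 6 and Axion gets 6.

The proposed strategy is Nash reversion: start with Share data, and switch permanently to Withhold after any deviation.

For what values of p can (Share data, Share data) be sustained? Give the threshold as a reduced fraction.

1/6

With no time discounting, the continuation probability p plays the role of the discount factor.
Grim-trigger IC: 16/(1−p) ≥ 18 + 6p/(1−p) ⇒ p ≥ (18−16)/(18−6) = 1/6.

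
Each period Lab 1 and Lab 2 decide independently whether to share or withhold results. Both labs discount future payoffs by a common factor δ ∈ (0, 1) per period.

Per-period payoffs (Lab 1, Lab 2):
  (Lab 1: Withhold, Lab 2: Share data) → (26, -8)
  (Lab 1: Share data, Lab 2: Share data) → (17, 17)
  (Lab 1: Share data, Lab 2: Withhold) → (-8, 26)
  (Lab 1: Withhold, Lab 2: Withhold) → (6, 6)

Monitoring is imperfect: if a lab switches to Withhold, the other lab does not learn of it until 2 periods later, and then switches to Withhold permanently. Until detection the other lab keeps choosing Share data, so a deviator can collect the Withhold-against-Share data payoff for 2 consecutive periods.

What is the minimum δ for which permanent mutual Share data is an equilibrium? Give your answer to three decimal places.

0.671

A deviator earns 26 for 2 periods, then 6 forever; cooperating earns 17 forever. Multiplying the IC by (1−δ):
17 ≥ 26(1−δ^2) + 6δ^2, so 20·δ^2 ≥ 9 and δ^2 ≥ 9/20.
δ ≥ (9/20)^(1/2) ≈ 0.671.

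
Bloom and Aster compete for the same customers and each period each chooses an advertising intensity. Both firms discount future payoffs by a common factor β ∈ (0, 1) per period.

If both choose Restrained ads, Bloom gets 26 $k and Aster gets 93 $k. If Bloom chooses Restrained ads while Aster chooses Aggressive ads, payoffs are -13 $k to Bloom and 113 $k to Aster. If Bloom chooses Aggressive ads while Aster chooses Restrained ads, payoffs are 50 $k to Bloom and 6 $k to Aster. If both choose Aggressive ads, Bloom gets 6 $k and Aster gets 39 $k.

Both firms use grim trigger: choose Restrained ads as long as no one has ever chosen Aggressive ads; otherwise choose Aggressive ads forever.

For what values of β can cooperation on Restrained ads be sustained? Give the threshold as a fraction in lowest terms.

6/11

Bloom's threshold: (50−26)/(50−6) = 6/11.
Aster's threshold: (113−93)/(113−39) = 10/37.
6/11 > 10/37, so Bloom binds and β* = 6/11.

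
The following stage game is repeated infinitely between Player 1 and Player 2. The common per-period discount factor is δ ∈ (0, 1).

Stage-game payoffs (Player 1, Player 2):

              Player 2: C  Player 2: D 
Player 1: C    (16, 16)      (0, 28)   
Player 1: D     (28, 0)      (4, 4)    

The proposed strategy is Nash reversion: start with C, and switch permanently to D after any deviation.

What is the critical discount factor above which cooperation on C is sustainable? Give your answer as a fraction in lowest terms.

One-period gain from deviating is 28 − 16 = 12. The loss is 16 − 4 = 12 in every subsequent period, with present value 12·δ/(1−δ).
Deviation is unprofitable when 12·δ/(1−δ) ≥ 12, i.e. δ/(1−δ) ≥ 1.
Equivalently δ ≥ 12/(12+12) = 1/2.

1/2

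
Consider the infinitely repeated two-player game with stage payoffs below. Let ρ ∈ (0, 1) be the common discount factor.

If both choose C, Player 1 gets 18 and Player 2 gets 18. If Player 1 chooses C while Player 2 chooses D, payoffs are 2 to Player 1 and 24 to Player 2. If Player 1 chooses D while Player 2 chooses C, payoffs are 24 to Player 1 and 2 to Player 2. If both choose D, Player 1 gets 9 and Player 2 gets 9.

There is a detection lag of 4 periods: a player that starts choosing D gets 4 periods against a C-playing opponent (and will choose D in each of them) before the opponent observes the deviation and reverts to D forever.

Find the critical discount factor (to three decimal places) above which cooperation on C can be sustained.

A deviator earns 24 for 4 periods, then 9 forever; cooperating earns 18 forever. Multiplying the IC by (1−ρ):
18 ≥ 24(1−ρ^4) + 9ρ^4, so 15·ρ^4 ≥ 6 and ρ^4 ≥ 2/5.
ρ ≥ (2/5)^(1/4) ≈ 0.795.

0.795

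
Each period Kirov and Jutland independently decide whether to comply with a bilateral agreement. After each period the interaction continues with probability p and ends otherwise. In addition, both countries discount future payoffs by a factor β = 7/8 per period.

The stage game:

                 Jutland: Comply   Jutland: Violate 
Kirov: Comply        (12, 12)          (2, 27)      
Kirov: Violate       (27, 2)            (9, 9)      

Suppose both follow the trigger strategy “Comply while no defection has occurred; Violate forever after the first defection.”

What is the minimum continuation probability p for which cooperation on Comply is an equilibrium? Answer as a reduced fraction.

Expected continuation weight on next period's payoff is β·p = 7/8·p, which plays the role of the discount factor.
Cooperation requires 7/8·p ≥ (27−12)/(27−9) = 5/6, hence p ≥ 20/21.

20/21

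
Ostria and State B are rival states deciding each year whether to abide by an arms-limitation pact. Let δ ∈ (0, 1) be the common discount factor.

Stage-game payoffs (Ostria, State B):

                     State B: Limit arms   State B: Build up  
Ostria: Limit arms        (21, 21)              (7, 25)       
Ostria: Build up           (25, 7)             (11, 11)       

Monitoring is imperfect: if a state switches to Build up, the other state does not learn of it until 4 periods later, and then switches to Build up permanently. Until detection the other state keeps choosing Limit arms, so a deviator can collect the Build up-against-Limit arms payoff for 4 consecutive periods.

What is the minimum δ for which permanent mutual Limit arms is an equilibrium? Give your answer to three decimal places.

0.731

Deviating for the 4 undetected periods gains 25−21 = 4 per period over cooperation, then loses 21−11 = 10 per period forever once punishment starts.
Gain: 4(1 + δ + … + δ^3); loss: 10·δ^4/(1−δ).
No profitable deviation ⇔ 4(1−δ^4) ≤ 10·δ^4, i.e. δ^4 ≥ 4/(4+10) = 2/7.
Hence δ ≥ (2/7)^(1/4) ≈ 0.731.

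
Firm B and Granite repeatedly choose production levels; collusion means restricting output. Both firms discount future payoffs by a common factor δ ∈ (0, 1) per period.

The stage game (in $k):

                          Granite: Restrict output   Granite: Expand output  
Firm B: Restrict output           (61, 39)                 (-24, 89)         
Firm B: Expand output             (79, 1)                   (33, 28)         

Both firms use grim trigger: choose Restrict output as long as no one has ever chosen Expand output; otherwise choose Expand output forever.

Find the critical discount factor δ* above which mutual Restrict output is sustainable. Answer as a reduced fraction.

50/61

Firm B's threshold: (79−61)/(79−33) = 9/23.
Granite's threshold: (89−39)/(89−28) = 50/61.
9/23 < 50/61, so Granite binds and δ* = 50/61.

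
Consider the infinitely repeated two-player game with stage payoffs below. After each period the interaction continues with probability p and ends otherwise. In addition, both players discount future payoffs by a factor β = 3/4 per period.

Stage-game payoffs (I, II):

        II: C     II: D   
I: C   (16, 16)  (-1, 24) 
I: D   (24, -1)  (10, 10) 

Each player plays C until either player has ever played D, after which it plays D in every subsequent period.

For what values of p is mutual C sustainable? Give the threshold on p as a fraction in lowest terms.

16/21

Expected continuation weight on next period's payoff is β·p = 3/4·p, which plays the role of the discount factor.
Cooperation requires 3/4·p ≥ (24−16)/(24−10) = 4/7, hence p ≥ 16/21.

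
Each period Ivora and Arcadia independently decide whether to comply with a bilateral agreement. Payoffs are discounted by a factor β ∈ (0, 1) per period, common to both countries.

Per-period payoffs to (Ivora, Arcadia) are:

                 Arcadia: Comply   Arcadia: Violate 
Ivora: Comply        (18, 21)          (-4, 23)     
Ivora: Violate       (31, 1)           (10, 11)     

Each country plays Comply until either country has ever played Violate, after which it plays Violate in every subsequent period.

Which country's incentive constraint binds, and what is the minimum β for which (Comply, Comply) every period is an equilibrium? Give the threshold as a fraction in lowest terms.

Ivora; β ≥ 13/21

Ivora's threshold: (31−18)/(31−10) = 13/21.
Arcadia's threshold: (23−21)/(23−11) = 1/6.
13/21 > 1/6, so Ivora binds and β* = 13/21.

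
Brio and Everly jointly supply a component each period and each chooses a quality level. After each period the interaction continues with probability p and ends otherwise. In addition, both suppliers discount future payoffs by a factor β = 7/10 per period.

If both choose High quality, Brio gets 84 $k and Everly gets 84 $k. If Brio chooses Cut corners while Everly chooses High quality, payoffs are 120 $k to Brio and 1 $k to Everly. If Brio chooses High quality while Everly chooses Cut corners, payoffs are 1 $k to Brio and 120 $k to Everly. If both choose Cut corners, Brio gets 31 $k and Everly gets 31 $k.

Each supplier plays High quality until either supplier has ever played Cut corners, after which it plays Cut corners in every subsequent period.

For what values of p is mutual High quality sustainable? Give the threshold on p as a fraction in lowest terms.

360/623

Expected continuation weight on next period's payoff is β·p = 7/10·p, which plays the role of the discount factor.
Cooperation requires 7/10·p ≥ (120−84)/(120−31) = 36/89, hence p ≥ 360/623.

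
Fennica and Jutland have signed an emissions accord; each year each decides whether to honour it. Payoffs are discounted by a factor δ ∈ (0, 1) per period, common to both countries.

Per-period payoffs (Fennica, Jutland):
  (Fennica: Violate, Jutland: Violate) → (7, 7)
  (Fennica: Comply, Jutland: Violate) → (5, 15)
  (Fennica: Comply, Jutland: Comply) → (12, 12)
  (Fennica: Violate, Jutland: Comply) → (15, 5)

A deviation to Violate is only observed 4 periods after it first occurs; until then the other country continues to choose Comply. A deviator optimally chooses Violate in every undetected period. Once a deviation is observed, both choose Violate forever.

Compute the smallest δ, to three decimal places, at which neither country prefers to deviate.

A deviator earns 15 for 4 periods, then 7 forever; cooperating earns 12 forever. Multiplying the IC by (1−δ):
12 ≥ 15(1−δ^4) + 7δ^4, so 8·δ^4 ≥ 3 and δ^4 ≥ 3/8.
δ ≥ (3/8)^(1/4) ≈ 0.783.

0.783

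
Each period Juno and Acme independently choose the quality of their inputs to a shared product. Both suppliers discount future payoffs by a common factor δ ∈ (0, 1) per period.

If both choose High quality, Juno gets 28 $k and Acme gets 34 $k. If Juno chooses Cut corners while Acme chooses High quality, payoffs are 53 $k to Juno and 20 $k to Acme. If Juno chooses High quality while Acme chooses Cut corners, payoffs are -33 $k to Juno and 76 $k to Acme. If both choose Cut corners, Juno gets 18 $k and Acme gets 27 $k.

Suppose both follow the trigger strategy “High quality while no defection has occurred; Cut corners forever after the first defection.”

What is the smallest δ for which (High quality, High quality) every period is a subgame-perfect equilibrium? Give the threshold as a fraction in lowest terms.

6/7

Juno: cooperation gives 28 each period; deviation gives 53 once then 18 forever.
  28/(1−δ) ≥ 53 + 18δ/(1−δ) ⇒ δ ≥ 25/35 = 5/7.
Acme: cooperation gives 34 each period; deviation gives 76 once then 27 forever.
  δ ≥ 42/49 = 6/7.
Both must hold, so the binding constraint is Acme's: δ ≥ 6/7.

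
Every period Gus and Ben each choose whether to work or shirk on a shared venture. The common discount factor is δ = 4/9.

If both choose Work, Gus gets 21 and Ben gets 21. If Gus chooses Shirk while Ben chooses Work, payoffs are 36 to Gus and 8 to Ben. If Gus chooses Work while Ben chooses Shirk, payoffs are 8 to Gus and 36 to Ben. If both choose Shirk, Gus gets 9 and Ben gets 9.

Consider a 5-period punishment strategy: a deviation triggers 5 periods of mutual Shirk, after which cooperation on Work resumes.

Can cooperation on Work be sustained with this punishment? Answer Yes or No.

No

IC: δ+…+δ^5 ≥ (36−21)/(21−9) = 5/4.
At δ = 4/9: partial sum = 0.7861 < 1.2500. Cooperation not sustainable.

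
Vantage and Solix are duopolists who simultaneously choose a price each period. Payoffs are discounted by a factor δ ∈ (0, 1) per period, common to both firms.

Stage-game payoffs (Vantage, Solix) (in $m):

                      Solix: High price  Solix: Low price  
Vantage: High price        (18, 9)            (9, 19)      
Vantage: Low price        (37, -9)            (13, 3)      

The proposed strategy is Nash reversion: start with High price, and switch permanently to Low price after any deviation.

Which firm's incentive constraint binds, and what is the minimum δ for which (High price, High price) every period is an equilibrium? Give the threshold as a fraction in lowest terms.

Vantage; δ ≥ 19/24

Vantage: cooperation gives 18 each period; deviation gives 37 once then 13 forever.
  18/(1−δ) ≥ 37 + 13δ/(1−δ) ⇒ δ ≥ 19/24.
Solix: cooperation gives 9 each period; deviation gives 19 once then 3 forever.
  δ ≥ 10/16 = 5/8.
Both must hold, so the binding constraint is Vantage's: δ ≥ 19/24.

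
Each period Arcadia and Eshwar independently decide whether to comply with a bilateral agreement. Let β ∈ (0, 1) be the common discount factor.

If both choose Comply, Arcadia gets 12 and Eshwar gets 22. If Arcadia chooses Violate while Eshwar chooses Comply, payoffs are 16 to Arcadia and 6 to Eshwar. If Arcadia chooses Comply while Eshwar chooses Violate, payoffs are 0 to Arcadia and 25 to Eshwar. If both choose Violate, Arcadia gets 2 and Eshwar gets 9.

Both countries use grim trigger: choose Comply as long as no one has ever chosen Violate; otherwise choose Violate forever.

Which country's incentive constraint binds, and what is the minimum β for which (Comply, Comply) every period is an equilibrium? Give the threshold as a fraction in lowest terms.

Arcadia: cooperation gives 12 each period; deviation gives 16 once then 2 forever.
  12/(1−β) ≥ 16 + 2β/(1−β) ⇒ β ≥ 4/14 = 2/7.
Eshwar: cooperation gives 22 each period; deviation gives 25 once then 9 forever.
  β ≥ 3/16.
Both must hold, so the binding constraint is Arcadia's: β ≥ 2/7.

Arcadia; β ≥ 2/7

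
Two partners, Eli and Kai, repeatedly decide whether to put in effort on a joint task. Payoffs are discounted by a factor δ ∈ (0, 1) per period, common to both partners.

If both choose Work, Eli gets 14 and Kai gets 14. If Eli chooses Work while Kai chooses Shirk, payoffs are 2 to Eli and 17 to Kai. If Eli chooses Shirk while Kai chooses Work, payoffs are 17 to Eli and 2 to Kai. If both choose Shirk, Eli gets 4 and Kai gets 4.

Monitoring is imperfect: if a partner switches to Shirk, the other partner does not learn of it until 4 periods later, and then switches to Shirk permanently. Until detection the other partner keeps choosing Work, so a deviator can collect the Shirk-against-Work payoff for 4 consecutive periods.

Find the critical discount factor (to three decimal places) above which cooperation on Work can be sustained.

0.693

A deviator earns 17 for 4 periods, then 4 forever; cooperating earns 14 forever. Multiplying the IC by (1−δ):
14 ≥ 17(1−δ^4) + 4δ^4, so 13·δ^4 ≥ 3 and δ^4 ≥ 3/13.
δ ≥ (3/13)^(1/4) ≈ 0.693.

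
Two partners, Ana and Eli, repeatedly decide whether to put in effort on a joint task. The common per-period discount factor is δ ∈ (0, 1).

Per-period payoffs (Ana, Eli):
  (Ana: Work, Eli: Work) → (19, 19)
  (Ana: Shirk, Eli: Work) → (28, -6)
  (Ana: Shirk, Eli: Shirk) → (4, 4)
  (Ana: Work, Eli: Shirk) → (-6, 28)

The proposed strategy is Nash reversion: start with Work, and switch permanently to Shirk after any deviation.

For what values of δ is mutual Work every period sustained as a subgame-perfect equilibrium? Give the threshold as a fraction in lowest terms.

One-period gain from deviating is 28 − 19 = 9. The loss is 19 − 4 = 15 in every subsequent period, with present value 15·δ/(1−δ).
Deviation is unprofitable when 15·δ/(1−δ) ≥ 9, i.e. δ/(1−δ) ≥ 3/5.
Equivalently δ ≥ 9/(9+15) = 3/8.

3/8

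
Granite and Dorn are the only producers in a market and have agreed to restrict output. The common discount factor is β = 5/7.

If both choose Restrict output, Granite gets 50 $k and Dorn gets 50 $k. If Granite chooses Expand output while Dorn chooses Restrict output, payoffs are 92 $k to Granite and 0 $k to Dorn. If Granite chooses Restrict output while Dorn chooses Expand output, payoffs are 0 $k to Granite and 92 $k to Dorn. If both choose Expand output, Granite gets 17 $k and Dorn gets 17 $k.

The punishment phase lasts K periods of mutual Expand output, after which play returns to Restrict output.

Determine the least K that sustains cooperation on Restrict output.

IC: β(1−β^K)/(1−β) ≥ (92−50)/(50−17) = 14/11.
With β = 5/7: need 1 − β^K ≥ 14/11·(1−5/7)/(5/7), i.e. β^K ≤ 0.4909.
Since (5/7)^2 = 0.5102 and (5/7)^3 = 0.3644, the smallest such K is 3.

3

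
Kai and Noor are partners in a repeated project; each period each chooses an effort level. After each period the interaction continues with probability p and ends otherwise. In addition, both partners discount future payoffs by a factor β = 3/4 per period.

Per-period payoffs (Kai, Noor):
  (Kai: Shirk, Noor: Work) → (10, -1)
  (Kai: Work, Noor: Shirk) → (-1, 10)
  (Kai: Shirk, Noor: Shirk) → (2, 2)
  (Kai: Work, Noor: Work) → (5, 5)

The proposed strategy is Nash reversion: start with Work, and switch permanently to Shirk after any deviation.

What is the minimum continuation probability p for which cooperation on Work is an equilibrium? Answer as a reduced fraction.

Expected continuation weight on next period's payoff is β·p = 3/4·p, which plays the role of the discount factor.
Cooperation requires 3/4·p ≥ (10−5)/(10−2) = 5/8, hence p ≥ 5/6.

5/6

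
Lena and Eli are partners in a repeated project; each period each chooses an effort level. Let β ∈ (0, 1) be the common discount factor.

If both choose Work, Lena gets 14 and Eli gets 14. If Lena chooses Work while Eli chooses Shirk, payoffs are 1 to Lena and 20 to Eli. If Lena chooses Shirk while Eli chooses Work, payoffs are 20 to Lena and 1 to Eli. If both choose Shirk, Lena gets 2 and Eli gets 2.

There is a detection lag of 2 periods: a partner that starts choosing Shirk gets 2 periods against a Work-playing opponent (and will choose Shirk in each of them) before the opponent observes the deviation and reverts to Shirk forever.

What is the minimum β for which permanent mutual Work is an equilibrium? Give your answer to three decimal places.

The best deviation is to choose Shirk for all 2 undetected periods, earning 20 each, then 2 forever once detected.
Deviation value: 20(1−β^2)/(1−β) + 2β^2/(1−β); cooperation value: 14/(1−β).
IC: 14 ≥ 20(1−β^2) + 2β^2 = 20 − 18β^2.
So β^2 ≥ 6/18 = 1/3, giving β ≥ (1/3)^(1/2) ≈ 0.577.

0.577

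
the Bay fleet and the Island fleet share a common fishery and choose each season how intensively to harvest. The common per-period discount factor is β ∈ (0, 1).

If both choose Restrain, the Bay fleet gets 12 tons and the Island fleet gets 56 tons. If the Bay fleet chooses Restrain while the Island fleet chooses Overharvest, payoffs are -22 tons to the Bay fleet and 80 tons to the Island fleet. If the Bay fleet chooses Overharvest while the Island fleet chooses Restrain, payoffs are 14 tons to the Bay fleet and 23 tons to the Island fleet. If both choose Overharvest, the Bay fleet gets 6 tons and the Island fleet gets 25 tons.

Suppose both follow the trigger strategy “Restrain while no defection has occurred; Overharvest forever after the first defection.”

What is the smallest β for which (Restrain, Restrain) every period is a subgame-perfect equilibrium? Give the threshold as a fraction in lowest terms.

the Bay fleet's threshold: (14−12)/(14−6) = 1/4.
the Island fleet's threshold: (80−56)/(80−25) = 24/55.
1/4 < 24/55, so the Island fleet binds and β* = 24/55.

24/55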